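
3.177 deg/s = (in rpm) 0.5295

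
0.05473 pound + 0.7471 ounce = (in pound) 0.1014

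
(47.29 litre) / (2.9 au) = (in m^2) 1.09e-13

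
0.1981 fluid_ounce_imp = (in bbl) 3.54e-05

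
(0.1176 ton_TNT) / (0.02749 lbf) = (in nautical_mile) 2.173e+06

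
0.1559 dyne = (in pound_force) 3.505e-07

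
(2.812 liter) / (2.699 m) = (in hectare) 1.042e-07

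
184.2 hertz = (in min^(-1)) 1.105e+04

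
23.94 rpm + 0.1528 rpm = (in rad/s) 2.523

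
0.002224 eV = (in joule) 3.563e-22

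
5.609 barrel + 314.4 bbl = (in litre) 5.088e+04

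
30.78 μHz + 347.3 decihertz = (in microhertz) 3.473e+07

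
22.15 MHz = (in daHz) 2.215e+06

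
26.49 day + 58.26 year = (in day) 2.129e+04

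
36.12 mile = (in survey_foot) 1.907e+05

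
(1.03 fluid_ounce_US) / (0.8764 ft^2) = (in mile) 2.325e-07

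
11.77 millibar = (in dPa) 1.177e+04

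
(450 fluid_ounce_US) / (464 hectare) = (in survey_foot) 9.41e-09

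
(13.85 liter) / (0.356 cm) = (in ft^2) 41.88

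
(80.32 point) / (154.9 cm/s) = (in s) 0.01829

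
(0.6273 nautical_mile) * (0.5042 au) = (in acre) 2.165e+10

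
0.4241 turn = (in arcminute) 9161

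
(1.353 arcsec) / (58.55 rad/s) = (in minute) 1.867e-09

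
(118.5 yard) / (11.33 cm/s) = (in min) 15.94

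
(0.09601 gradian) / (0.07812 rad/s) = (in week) 3.192e-08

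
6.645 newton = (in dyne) 6.645e+05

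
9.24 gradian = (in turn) 0.0231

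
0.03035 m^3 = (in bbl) 0.1909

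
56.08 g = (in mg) 5.608e+04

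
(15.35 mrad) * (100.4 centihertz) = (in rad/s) 0.01541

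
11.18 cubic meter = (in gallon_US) 2953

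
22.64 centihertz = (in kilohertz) 0.0002264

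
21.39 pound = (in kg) 9.702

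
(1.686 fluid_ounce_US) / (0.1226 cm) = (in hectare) 4.067e-06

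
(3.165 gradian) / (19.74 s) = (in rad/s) 0.002519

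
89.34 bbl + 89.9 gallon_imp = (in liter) 1.461e+04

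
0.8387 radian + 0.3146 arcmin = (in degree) 48.06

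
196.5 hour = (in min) 1.179e+04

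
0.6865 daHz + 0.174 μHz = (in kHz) 0.006865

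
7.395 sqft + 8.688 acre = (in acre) 8.688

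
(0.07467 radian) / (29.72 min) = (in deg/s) 0.002399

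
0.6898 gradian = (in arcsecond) 2235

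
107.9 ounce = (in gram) 3059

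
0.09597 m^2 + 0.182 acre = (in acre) 0.182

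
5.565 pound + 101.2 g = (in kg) 2.625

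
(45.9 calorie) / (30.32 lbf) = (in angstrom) 1.424e+10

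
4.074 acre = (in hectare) 1.649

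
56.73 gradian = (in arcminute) 3063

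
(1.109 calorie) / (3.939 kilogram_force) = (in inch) 4.729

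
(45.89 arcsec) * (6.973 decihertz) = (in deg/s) 0.008889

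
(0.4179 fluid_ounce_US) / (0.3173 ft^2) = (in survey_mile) 2.605e-07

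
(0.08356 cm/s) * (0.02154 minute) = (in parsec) 3.5e-20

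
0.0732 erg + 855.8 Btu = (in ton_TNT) 0.0002158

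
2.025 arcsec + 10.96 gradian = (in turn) 0.0274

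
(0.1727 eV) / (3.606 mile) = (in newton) 4.768e-24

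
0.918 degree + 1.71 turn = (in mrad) 1.076e+04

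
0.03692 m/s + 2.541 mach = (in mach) 2.541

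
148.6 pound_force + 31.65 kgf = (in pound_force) 218.4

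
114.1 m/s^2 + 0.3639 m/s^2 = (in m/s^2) 114.5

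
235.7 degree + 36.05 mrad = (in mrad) 4150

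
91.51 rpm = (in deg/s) 549.1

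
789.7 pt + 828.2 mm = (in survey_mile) 0.0006877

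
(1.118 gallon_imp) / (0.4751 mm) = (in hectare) 0.00107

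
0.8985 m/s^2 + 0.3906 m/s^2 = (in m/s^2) 1.289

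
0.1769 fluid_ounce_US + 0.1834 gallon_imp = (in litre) 0.839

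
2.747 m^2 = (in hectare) 0.0002747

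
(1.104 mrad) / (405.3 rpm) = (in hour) 7.225e-09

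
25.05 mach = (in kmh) 3.071e+04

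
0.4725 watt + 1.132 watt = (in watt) 1.604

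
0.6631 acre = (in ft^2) 2.888e+04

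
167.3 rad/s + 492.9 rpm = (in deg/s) 1.254e+04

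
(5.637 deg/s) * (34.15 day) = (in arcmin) 9.979e+08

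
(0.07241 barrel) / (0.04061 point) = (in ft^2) 8650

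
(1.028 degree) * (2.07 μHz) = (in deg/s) 2.128e-06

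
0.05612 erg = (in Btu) 5.319e-12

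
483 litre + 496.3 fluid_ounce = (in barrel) 3.13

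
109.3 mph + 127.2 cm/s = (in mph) 112.1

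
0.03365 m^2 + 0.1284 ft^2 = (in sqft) 0.4906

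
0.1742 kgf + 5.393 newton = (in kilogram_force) 0.7241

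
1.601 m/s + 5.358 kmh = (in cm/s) 308.9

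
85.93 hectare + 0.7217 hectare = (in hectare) 86.65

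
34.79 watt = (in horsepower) 0.04665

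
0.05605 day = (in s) 4843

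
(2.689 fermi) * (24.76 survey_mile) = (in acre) 2.648e-14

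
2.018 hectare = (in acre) 4.987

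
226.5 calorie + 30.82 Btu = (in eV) 2.089e+23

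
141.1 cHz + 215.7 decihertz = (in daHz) 2.298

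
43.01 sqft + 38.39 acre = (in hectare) 15.54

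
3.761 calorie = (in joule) 15.74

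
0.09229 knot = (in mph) 0.1062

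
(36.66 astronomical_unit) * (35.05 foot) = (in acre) 1.448e+10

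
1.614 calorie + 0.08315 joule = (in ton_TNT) 1.634e-09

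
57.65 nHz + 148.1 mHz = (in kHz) 0.0001481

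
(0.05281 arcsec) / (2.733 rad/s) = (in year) 2.971e-15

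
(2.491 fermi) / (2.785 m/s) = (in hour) 2.485e-19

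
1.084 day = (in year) 0.00297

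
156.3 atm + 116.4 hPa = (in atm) 156.4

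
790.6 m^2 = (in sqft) 8510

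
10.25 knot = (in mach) 0.01549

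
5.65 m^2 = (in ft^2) 60.82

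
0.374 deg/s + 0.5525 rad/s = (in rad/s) 0.559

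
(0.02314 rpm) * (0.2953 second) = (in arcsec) 147.6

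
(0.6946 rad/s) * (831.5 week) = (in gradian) 2.224e+10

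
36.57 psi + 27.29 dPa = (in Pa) 2.521e+05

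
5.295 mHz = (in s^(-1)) 0.005295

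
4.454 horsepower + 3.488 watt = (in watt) 3325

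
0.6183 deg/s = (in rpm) 0.1031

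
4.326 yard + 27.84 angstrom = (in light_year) 4.181e-16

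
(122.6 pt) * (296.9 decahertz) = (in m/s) 128.4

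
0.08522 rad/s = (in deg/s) 4.883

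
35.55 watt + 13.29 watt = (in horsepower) 0.0655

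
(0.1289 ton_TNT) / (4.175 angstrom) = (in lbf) 2.904e+17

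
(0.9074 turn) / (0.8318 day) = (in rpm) 0.0007576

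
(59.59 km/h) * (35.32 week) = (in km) 3.536e+05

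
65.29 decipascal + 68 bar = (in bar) 68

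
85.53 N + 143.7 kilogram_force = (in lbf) 336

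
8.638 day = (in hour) 207.3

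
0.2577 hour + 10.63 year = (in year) 10.63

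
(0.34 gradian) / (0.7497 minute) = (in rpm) 0.001134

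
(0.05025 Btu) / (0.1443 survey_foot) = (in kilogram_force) 122.9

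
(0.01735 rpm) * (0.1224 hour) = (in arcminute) 2752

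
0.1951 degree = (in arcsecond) 702.4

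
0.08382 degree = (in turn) 0.0002328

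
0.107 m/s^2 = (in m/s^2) 0.107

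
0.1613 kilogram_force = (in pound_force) 0.3556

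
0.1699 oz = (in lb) 0.01062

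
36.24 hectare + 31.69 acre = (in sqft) 5.281e+06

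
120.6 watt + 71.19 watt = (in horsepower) 0.2572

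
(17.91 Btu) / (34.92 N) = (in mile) 0.3362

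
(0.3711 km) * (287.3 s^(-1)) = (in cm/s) 1.066e+07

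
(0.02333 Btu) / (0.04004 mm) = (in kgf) 6.269e+04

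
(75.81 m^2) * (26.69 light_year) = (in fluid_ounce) 6.473e+23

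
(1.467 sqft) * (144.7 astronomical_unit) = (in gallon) 7.794e+14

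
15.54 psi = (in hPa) 1071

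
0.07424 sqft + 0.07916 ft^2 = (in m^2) 0.01425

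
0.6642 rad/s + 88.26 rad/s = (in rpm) 849.2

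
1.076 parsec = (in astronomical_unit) 2.219e+05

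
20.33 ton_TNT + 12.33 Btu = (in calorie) 2.033e+10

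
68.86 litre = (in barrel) 0.4331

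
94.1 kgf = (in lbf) 207.5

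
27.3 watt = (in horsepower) 0.03661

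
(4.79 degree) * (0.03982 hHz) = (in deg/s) 19.07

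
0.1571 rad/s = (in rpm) 1.5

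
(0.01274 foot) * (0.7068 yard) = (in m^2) 0.00251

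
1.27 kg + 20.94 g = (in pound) 2.846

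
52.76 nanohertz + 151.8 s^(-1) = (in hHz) 1.518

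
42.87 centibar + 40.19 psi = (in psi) 46.41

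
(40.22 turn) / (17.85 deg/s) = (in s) 811.2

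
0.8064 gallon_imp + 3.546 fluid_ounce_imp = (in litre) 3.767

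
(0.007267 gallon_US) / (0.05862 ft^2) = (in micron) 5051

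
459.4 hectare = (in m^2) 4.594e+06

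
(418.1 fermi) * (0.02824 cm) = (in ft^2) 1.271e-15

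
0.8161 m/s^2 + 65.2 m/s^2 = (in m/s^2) 66.02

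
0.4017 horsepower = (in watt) 299.5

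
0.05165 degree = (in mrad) 0.9015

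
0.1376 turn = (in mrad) 864.6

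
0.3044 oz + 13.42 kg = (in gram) 1.343e+04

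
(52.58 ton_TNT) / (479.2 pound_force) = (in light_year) 1.091e-08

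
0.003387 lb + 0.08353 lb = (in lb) 0.08692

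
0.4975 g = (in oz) 0.01755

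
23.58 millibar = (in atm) 0.02327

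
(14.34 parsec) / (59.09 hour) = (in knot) 4.043e+12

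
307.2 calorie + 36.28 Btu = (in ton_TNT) 9.456e-06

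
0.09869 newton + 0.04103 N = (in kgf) 0.01425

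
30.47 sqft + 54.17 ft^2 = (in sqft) 84.64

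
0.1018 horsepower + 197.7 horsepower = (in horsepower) 197.8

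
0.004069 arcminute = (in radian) 1.184e-06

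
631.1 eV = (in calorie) 2.417e-17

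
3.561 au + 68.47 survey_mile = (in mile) 3.31e+08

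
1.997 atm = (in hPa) 2023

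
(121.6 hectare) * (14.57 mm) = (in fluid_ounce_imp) 6.236e+08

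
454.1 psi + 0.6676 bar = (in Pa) 3.198e+06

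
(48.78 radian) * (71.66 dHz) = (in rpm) 3338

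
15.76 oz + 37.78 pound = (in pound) 38.77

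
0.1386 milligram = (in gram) 0.0001386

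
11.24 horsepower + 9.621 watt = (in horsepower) 11.25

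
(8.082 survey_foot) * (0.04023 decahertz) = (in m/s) 0.991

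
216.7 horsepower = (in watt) 1.616e+05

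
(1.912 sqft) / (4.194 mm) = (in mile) 0.02632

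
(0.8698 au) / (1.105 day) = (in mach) 4003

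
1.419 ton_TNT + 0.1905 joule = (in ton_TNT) 1.419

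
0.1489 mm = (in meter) 0.0001489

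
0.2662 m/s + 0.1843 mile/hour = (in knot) 0.6776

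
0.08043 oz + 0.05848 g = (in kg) 0.002339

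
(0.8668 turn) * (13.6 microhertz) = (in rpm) 0.0007073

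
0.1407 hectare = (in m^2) 1407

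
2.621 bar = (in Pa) 2.621e+05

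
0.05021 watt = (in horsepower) 6.733e-05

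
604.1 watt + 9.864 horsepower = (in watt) 7960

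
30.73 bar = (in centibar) 3073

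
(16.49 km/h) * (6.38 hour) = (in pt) 2.982e+08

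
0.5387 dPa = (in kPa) 5.387e-05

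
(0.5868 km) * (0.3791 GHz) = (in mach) 6.533e+08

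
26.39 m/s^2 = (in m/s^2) 26.39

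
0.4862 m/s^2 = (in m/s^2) 0.4862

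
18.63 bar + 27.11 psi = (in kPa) 2050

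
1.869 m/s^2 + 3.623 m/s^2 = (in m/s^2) 5.492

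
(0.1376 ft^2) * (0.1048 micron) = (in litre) 1.34e-06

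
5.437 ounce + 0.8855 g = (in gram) 155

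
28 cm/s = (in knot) 0.5443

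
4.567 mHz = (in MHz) 4.567e-09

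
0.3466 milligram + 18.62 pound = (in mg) 8.446e+06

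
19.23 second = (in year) 6.098e-07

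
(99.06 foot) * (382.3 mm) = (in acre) 0.002852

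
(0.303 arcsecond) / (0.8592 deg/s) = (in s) 9.796e-05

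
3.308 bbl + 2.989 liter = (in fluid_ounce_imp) 1.862e+04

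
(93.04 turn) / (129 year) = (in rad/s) 1.437e-07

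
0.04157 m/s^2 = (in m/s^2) 0.04157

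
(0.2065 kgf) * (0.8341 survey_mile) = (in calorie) 649.7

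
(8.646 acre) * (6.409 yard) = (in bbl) 1.29e+06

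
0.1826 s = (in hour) 5.072e-05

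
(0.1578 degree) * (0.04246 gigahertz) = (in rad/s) 1.169e+05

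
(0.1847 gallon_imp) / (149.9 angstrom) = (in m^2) 5.601e+04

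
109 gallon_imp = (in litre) 495.5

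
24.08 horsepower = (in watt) 1.796e+04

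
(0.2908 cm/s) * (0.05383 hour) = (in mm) 563.5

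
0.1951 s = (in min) 0.003252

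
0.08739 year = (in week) 4.557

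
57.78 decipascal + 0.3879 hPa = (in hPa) 0.4457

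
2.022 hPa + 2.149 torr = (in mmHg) 3.666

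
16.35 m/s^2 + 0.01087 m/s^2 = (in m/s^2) 16.36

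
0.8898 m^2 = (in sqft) 9.578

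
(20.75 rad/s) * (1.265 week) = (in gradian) 1.011e+09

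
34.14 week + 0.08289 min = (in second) 2.065e+07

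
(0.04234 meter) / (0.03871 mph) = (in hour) 0.0006796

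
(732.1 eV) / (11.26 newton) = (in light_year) 1.101e-33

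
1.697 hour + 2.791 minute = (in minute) 104.6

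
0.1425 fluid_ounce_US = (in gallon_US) 0.001113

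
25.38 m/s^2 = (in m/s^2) 25.38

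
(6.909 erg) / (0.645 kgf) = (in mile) 6.787e-11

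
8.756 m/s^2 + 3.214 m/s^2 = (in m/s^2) 11.97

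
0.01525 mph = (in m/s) 0.006817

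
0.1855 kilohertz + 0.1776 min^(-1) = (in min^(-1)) 1.113e+04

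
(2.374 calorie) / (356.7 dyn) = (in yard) 3045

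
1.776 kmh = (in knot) 0.959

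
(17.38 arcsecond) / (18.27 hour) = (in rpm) 1.223e-08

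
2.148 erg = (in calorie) 5.134e-08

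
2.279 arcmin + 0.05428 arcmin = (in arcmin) 2.333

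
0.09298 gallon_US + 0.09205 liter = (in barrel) 0.002793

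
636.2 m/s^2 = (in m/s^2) 636.2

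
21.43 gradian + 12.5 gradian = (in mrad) 533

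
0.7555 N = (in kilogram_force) 0.07704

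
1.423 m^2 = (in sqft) 15.32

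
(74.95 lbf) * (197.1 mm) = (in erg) 6.571e+08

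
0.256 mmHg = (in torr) 0.256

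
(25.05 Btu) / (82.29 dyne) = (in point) 9.104e+10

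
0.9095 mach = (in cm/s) 3.097e+04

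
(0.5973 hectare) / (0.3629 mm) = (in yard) 1.8e+07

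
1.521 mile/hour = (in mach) 0.001997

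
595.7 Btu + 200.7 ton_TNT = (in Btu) 7.959e+08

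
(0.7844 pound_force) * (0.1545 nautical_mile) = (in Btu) 0.9463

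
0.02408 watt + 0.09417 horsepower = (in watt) 70.25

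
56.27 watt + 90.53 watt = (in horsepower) 0.1969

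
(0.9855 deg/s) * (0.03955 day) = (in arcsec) 1.212e+07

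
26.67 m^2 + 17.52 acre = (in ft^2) 7.635e+05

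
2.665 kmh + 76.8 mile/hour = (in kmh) 126.3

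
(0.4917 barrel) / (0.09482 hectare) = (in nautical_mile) 4.452e-08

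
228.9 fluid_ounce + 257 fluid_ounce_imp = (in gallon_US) 3.717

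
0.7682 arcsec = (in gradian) 0.0002371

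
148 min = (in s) 8880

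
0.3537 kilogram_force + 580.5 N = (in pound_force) 131.3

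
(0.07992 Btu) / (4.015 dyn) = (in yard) 2.297e+06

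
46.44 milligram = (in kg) 4.644e-05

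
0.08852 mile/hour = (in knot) 0.07692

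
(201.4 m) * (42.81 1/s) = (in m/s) 8622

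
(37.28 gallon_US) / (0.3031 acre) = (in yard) 0.0001258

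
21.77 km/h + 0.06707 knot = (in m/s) 6.082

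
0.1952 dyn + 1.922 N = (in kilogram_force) 0.196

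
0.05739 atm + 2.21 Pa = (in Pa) 5817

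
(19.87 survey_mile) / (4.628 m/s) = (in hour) 1.919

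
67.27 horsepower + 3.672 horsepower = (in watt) 5.29e+04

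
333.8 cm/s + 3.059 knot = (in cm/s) 491.2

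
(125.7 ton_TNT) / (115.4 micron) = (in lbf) 1.025e+15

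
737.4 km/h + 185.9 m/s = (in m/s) 390.7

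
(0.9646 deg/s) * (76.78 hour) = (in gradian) 2.962e+05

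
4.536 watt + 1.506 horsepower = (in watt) 1128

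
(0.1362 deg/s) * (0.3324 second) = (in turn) 0.0001258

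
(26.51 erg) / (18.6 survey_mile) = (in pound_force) 1.991e-11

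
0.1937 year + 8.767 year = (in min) 4.71e+06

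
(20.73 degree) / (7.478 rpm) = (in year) 1.465e-08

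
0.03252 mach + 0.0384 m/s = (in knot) 21.6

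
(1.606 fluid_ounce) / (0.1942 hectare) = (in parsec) 7.926e-25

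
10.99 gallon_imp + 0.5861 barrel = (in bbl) 0.9003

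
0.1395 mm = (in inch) 0.005492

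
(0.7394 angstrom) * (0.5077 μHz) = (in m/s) 3.754e-17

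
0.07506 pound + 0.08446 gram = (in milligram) 3.413e+04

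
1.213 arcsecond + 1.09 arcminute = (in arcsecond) 66.61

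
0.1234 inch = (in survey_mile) 1.948e-06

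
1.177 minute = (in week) 0.0001168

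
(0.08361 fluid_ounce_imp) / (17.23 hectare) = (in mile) 8.567e-15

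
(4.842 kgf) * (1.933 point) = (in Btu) 3.069e-05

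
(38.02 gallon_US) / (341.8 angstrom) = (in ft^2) 4.532e+07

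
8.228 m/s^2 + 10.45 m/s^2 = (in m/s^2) 18.68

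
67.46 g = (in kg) 0.06746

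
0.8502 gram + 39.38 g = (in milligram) 4.023e+04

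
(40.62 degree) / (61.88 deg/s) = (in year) 2.082e-08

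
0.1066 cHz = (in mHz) 1.066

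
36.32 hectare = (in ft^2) 3.909e+06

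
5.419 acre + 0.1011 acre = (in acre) 5.52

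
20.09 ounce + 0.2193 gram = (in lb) 1.256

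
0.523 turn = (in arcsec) 6.778e+05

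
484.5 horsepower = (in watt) 3.613e+05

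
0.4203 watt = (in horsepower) 0.0005636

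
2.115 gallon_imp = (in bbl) 0.06048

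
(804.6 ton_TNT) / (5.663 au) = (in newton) 3.974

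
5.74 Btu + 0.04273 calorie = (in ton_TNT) 1.447e-06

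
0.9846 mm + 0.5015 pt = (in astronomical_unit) 7.764e-15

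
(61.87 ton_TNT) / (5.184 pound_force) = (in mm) 1.123e+13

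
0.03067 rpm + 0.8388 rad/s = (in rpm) 8.041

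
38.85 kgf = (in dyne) 3.81e+07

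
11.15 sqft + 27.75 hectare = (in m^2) 2.775e+05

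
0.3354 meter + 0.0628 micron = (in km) 0.0003354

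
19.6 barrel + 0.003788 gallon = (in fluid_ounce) 1.054e+05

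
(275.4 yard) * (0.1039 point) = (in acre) 2.281e-06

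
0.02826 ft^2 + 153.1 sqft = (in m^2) 14.23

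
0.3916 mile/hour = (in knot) 0.3403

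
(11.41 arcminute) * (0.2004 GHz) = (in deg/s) 3.811e+07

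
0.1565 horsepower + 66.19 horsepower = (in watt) 4.947e+04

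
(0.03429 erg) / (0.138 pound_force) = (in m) 5.586e-09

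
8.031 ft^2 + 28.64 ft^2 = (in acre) 0.0008419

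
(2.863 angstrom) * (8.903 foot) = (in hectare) 7.769e-14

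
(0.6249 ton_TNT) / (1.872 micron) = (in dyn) 1.397e+20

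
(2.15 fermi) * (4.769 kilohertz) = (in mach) 3.011e-14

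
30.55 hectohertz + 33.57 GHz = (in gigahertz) 33.57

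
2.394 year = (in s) 7.55e+07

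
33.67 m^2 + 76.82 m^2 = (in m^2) 110.5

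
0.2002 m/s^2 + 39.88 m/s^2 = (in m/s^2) 40.08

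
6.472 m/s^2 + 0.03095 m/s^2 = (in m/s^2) 6.503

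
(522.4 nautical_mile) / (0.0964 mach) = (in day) 0.3411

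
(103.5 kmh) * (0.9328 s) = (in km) 0.02682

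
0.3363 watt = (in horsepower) 0.000451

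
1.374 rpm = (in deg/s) 8.244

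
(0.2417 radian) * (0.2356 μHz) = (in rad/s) 5.694e-08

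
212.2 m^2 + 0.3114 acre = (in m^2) 1472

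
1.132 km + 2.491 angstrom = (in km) 1.132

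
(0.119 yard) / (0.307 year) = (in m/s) 1.124e-08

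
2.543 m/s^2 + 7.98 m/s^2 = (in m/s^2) 10.52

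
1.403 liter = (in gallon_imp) 0.3086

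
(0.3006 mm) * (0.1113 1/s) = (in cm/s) 0.003346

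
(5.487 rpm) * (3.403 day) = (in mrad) 1.689e+08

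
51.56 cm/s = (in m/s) 0.5156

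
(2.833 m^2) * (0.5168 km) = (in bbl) 9209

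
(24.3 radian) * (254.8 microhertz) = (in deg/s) 0.3548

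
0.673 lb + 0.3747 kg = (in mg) 6.8e+05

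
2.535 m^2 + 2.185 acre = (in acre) 2.186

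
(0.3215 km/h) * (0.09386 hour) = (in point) 8.554e+04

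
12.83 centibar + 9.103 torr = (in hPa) 140.4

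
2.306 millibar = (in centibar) 0.2306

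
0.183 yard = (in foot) 0.549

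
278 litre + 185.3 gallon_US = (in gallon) 258.7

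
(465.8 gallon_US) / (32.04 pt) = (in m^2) 156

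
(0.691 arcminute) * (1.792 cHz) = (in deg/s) 0.0002064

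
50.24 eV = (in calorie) 1.924e-18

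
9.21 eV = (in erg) 1.476e-11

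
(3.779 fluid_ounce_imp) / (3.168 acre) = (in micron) 0.008375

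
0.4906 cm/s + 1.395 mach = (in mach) 1.395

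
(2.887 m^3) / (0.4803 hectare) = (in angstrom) 6.011e+06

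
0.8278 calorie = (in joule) 3.464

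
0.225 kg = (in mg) 2.25e+05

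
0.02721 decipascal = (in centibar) 2.721e-06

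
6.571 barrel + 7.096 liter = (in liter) 1052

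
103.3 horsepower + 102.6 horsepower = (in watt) 1.535e+05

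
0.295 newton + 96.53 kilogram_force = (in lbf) 212.9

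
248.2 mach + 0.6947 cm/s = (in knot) 1.643e+05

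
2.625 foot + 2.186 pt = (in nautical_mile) 0.0004324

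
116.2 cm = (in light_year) 1.228e-16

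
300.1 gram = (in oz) 10.59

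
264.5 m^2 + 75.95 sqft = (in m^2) 271.6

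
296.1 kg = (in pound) 652.8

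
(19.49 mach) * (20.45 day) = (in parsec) 3.8e-07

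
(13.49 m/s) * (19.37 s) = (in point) 7.407e+05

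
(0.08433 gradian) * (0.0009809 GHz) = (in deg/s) 7.445e+04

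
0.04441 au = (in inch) 2.616e+11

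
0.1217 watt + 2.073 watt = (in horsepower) 0.002943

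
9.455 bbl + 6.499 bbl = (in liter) 2536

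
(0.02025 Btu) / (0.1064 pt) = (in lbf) 1.28e+05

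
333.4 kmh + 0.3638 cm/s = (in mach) 0.272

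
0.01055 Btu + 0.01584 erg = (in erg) 1.113e+08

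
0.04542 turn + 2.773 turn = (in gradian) 1127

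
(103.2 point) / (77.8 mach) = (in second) 1.374e-06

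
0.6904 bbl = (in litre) 109.8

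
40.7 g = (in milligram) 4.07e+04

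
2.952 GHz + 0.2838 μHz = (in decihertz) 2.952e+10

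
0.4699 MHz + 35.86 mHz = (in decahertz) 4.699e+04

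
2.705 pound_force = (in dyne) 1.203e+06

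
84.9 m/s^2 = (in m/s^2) 84.9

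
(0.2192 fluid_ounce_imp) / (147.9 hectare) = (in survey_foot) 1.382e-11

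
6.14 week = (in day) 42.98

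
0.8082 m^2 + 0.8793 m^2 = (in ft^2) 18.16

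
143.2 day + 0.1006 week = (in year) 0.3943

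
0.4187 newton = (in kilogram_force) 0.0427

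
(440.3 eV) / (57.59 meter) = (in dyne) 1.225e-13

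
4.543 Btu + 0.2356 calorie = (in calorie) 1146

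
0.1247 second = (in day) 1.443e-06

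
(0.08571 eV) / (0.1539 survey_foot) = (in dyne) 2.927e-14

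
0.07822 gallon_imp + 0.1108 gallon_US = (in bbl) 0.004875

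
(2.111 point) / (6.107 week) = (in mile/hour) 4.51e-10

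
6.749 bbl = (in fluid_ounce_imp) 3.776e+04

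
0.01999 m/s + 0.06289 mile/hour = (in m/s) 0.0481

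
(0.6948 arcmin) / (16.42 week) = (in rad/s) 2.035e-11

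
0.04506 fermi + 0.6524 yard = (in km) 0.0005966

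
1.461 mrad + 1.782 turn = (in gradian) 712.9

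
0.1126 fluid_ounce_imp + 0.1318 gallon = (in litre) 0.5021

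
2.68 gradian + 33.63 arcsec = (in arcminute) 145.3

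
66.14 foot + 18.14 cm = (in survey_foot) 66.74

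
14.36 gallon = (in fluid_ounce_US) 1838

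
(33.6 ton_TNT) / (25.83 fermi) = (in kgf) 5.55e+23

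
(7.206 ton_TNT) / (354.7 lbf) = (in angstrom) 1.911e+17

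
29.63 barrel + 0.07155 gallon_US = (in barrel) 29.63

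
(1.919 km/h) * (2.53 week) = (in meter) 8.157e+05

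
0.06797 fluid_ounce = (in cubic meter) 2.01e-06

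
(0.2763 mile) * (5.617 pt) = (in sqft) 9.484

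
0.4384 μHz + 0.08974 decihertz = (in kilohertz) 8.974e-06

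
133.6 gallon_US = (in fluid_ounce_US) 1.71e+04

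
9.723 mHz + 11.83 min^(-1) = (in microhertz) 2.069e+05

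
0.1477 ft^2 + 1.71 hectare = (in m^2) 1.71e+04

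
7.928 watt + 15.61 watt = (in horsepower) 0.03156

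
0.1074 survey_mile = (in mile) 0.1074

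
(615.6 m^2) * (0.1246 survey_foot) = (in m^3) 23.38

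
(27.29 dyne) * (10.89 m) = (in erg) 2.972e+04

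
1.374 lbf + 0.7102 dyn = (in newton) 6.112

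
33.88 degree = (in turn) 0.09411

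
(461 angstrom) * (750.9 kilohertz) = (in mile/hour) 0.07743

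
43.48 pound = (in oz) 695.7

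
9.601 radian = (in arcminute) 3.301e+04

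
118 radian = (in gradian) 7512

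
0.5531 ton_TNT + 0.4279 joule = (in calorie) 5.531e+08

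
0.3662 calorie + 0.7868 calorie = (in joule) 4.824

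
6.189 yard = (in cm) 565.9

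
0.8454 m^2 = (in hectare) 8.454e-05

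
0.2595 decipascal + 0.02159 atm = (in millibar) 21.88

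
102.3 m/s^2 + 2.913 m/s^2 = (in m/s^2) 105.2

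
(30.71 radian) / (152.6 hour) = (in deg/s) 0.003203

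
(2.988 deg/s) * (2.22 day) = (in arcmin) 3.439e+07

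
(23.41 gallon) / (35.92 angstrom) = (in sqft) 2.656e+08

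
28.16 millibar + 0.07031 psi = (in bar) 0.03301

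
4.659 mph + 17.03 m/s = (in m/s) 19.11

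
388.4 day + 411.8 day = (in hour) 1.92e+04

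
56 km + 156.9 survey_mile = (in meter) 3.085e+05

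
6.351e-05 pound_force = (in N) 0.0002825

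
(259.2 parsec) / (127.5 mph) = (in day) 1.624e+12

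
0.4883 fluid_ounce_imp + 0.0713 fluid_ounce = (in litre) 0.01598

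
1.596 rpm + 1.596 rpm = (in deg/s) 19.15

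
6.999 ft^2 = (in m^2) 0.6502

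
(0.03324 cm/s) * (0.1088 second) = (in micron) 36.17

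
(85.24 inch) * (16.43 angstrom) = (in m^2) 3.557e-09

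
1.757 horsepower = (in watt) 1310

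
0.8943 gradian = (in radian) 0.01405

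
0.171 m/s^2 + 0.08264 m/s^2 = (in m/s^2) 0.2536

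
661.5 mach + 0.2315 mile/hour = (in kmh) 8.109e+05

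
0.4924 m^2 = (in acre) 0.0001217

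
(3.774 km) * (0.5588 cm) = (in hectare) 0.002109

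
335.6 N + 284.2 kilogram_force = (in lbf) 702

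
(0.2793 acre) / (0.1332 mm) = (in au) 5.672e-05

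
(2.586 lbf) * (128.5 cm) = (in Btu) 0.01401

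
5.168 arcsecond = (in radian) 2.506e-05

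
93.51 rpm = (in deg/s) 561.1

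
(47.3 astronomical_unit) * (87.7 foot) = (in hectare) 1.891e+10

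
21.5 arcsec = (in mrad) 0.1042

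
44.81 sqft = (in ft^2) 44.81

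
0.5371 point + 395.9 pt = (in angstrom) 1.399e+09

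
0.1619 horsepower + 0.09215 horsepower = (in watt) 189.4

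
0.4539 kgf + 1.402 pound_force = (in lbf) 2.403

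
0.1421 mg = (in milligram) 0.1421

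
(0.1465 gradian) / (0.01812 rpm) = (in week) 2.005e-06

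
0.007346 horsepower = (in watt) 5.478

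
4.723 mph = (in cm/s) 211.1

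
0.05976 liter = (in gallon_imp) 0.01315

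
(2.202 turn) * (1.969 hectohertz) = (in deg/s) 1.561e+05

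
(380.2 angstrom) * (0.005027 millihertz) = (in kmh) 6.881e-13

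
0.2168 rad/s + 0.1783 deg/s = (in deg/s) 12.6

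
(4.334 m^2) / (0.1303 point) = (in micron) 9.429e+10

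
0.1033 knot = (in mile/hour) 0.1189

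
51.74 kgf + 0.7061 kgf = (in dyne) 5.143e+07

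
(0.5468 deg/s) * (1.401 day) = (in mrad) 1.155e+06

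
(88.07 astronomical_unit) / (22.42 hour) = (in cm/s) 1.632e+10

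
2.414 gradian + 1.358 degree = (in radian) 0.06162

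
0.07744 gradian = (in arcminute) 4.182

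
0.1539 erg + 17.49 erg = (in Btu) 1.672e-09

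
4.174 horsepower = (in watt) 3113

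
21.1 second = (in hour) 0.005861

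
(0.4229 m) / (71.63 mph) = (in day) 1.529e-07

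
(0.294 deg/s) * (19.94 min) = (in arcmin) 2.11e+04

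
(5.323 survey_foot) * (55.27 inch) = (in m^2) 2.278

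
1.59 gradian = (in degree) 1.431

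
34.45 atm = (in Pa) 3.491e+06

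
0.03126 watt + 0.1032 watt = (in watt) 0.1345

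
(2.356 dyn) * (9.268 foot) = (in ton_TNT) 1.591e-14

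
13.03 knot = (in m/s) 6.703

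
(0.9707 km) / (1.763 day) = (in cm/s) 0.6373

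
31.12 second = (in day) 0.0003602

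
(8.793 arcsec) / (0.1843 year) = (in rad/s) 7.335e-12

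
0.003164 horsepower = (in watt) 2.359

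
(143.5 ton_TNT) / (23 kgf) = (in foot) 8.733e+09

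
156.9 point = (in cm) 5.535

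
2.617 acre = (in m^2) 1.059e+04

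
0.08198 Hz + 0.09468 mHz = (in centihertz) 8.207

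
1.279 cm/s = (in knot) 0.02486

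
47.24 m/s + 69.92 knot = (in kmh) 299.6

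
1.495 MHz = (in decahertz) 1.495e+05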